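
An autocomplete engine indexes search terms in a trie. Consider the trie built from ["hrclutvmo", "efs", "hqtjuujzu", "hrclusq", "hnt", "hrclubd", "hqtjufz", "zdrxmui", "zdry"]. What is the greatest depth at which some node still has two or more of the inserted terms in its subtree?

5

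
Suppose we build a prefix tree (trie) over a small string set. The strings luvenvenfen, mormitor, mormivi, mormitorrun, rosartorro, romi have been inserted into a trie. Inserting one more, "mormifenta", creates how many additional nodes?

Walking "mormifenta" from the root, the first 5 characters ("mormi") follow existing edges; "f" is the first miss.
Each of the 5 remaining characters creates one node.

5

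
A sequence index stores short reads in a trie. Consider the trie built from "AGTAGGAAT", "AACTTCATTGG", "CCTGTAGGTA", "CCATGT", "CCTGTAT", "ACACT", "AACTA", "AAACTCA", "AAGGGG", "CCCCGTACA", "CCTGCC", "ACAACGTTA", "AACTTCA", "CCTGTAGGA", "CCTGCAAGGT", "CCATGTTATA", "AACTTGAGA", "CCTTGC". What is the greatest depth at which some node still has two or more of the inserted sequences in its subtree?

8

Look for the deepest trie node that still has at least two words in its subtree.
"CCTGTAGGA" and "CCTGTAGGTA" agree on "CCTGTAGG" (8 characters) before diverging; nothing deeper is shared.
Longest shared-prefix length: 8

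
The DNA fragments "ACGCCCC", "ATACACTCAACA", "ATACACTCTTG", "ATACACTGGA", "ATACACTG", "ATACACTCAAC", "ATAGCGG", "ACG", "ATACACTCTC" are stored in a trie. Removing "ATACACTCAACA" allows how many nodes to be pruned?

Walk "ATACACTCAACA" from the leaf back toward the root, removing each node that no remaining word uses.
The suffix "A" (1 node) is used only by "ATACACTCAACA"; "ATACACTCAAC" is itself a stored word, so pruning stops there.
Nodes removed: 1

1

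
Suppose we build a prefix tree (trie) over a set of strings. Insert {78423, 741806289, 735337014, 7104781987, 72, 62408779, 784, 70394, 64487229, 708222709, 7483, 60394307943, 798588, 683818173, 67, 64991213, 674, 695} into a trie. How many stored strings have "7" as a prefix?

10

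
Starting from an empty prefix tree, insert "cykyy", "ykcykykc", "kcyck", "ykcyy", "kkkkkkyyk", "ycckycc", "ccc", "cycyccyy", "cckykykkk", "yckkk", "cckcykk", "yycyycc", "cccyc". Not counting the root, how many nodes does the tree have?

Count nodes per top-level branch (shared prefixes stored once):
  'c'-branch (ccc, cccyc, cckcykk, cckykykkk, cycyccyy, cykyy): 26 nodes
  'k'-branch (kcyck, kkkkkkyyk): 13 nodes
  'y'-branch (ycckycc, yckkk, ykcykykc, ykcyy, yycyycc): 24 nodes
Sum: 63

63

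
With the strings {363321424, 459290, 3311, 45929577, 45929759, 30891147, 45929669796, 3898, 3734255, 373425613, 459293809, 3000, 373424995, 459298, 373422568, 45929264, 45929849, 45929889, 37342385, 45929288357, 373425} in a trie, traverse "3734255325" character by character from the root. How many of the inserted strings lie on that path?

2

Walk "3734255325" from the root; an end-of-word marker is hit whenever a stored word is a prefix of "3734255325".
Prefixes of the query that are stored words: "373425", "3734255"
Count: 2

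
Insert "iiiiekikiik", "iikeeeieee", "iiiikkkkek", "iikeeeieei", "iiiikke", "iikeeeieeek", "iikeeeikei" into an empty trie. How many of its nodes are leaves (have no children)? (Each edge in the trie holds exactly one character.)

6

A leaf is a node with no children — equivalently, the end of a word that is not a proper prefix of any other stored word.
Those words: "iiiiekikiik", "iiiikke", "iiiikkkkek", "iikeeeieeek", "iikeeeieei", "iikeeeikei"
Leaf count: 6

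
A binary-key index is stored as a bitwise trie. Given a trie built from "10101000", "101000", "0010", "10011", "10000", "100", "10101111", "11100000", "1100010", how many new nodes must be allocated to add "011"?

2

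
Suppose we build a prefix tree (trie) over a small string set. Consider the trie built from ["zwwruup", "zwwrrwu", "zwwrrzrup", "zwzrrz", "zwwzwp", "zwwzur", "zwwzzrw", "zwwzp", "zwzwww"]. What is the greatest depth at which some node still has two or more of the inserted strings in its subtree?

5

Equivalently: take the maximum, over all pairs, of their longest common prefix length.
"zwwrrwu" and "zwwrrzrup" agree on "zwwrr" (5 characters) before diverging; nothing deeper is shared.
Longest shared-prefix length: 5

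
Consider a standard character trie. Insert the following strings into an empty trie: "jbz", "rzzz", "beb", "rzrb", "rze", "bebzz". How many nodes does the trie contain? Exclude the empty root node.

15

Insert word by word; a character creates a node only if that edge doesn't already exist:
  "jbz" → 3 new (j, b, z)
  "rzzz" → 4 new (r, z, z, z)
  "beb" → 3 new (b, e, b)
  "rzrb" → prefix "rz" already present; 2 new (r, b)
  "rze" → prefix "rz" already present; 1 new (e)
  "bebzz" → prefix "beb" already present; 2 new (z, z)
Total nodes = 3 + 4 + 3 + 2 + 1 + 2 = 15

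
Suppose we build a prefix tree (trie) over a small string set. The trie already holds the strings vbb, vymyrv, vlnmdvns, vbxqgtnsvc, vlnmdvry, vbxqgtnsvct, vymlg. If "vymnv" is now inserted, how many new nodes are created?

The longest prefix of "vymnv" already in the trie is "vym" (length 3).
Each of the 2 remaining characters creates one node.

2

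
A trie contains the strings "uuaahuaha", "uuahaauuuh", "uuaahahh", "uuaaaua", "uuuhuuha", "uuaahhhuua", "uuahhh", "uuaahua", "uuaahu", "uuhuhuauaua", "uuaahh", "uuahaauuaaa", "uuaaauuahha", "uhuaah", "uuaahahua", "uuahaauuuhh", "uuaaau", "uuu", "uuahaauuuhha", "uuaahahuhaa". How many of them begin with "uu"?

Traverse to the node for "uu", then collect every word in that subtree.
Words under "uu": uuaaau, uuaaaua, uuaaauuahha, uuaahahh, uuaahahua, uuaahahuhaa, uuaahh, uuaahhhuua, uuaahu, uuaahua, uuaahuaha, uuahaauuaaa, uuahaauuuh, uuahaauuuhh, uuahaauuuhha, uuahhh, uuhuhuauaua, uuu, uuuhuuha
Count: 19

19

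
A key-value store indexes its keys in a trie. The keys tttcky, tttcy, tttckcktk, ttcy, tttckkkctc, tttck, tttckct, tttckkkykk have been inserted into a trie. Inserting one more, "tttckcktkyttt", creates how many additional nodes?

"tttckcktk" is already a path in the trie; the remaining "yttt" must be added.
So 13 − 9 = 4 new nodes.

4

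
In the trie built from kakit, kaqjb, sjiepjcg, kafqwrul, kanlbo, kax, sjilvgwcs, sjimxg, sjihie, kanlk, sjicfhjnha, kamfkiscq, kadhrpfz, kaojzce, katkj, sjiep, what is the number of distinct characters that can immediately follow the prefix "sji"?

5

Walk "sji" from the root, arriving at one node.
Distinct next characters after "sji": c, e, h, l, m.
That node has 5 child edges.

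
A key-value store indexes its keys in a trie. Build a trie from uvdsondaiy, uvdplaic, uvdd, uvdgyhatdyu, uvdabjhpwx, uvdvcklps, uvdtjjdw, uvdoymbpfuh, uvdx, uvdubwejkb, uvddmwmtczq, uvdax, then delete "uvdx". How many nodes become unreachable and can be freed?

After clearing the end-marker at "uvdx", prune upward until reaching a node still needed by another word.
The suffix "x" (1 node) is used only by "uvdx"; the node for "uvd" still has the child "s", so pruning stops there.
Nodes removed: 1

1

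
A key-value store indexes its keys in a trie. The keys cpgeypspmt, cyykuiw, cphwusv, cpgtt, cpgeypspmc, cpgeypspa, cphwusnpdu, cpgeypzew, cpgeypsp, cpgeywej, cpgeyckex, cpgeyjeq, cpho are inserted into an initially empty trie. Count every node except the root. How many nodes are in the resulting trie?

Count nodes per top-level branch (shared prefixes stored once):
  'c'-branch (cpgeyckex, cpgeyjeq, cpgeypsp, cpgeypspa, cpgeypspmc, cpgeypspmt, cpgeypzew, cpgeywej, cpgtt, cpho, cphwusnpdu, cphwusv, cyykuiw): 43 nodes
Sum: 43

43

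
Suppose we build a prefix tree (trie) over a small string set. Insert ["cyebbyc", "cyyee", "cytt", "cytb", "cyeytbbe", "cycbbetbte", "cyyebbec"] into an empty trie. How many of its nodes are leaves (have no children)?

7

A leaf is a node with no children — equivalently, the end of a word that is not a proper prefix of any other stored word.
Those words: "cycbbetbte", "cyebbyc", "cyeytbbe", "cytb", "cytt", "cyyebbec", "cyyee"
Leaf count: 7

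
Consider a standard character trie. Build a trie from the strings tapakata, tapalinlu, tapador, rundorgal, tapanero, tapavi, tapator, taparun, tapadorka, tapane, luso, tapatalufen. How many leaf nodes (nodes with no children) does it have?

A leaf is a node with no children — equivalently, the end of a word that is not a proper prefix of any other stored word.
Those words: "luso", "rundorgal", "tapadorka", "tapakata", "tapalinlu", "tapanero", "taparun", "tapatalufen", "tapator", "tapavi"
Leaf count: 10

10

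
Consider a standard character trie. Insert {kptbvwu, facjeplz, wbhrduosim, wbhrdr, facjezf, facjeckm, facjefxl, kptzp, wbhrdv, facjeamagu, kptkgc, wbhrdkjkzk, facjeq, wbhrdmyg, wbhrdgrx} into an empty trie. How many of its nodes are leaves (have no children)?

A leaf is a node with no children — equivalently, the end of a word that is not a proper prefix of any other stored word.
Those words: "facjeamagu", "facjeckm", "facjefxl", "facjeplz", "facjeq", "facjezf", "kptbvwu", "kptkgc", "kptzp", "wbhrdgrx", "wbhrdkjkzk", "wbhrdmyg", "wbhrdr", "wbhrduosim", "wbhrdv"
Leaf count: 15

15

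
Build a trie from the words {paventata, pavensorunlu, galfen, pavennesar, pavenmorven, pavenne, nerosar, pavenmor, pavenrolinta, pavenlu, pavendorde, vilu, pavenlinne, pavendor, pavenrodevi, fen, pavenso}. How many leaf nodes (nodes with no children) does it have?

Leaves are exactly the stored words that no other stored word extends.
Those words: "fen", "galfen", "nerosar", "pavendorde", "pavenlinne", "pavenlu", "pavenmorven", "pavennesar", "pavenrodevi", "pavenrolinta", "pavensorunlu", "paventata", "vilu"
Leaf count: 13

13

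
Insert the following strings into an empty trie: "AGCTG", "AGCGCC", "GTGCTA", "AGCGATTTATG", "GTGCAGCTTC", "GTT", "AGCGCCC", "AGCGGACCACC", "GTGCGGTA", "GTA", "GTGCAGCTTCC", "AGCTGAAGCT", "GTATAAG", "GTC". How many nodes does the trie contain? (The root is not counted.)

52

Count nodes per top-level branch (shared prefixes stored once):
  'A'-branch (AGCGATTTATG, AGCGCC, AGCGCCC, AGCGGACCACC, AGCTG, AGCTGAAGCT): 28 nodes
  'G'-branch (GTA, GTATAAG, GTC, GTGCAGCTTC, GTGCAGCTTCC, GTGCGGTA, GTGCTA, GTT): 24 nodes
Sum: 52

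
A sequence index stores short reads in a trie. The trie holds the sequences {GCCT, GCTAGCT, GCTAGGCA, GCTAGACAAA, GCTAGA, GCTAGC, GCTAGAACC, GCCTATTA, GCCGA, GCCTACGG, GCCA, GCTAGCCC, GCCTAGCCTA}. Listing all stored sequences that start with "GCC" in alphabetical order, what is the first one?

GCCA

DFS of the "GCC" subtree visits, in order: "GCCA", "GCCGA", "GCCT", "GCCTACGG", "GCCTAGCCTA", "GCCTATTA"
Position 1: GCCA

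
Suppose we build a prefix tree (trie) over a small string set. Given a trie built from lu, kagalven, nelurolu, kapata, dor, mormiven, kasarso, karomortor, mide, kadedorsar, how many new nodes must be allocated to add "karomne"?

2

Walking "karomne" from the root, the first 5 characters ("karom") follow existing edges; "n" is the first miss.
New nodes needed: |"karomne"| − 5 = 7 − 5 = 2.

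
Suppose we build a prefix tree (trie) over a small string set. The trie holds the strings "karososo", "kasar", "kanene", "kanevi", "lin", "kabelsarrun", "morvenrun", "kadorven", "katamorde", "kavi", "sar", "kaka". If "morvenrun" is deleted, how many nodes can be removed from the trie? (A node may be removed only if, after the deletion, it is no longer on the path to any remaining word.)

A node on "morvenrun"'s path can go only if nothing else ends at it or branches off below it.
No other word shares any prefix with "morvenrun", so all 9 of its nodes go.
Nodes removed: 9

9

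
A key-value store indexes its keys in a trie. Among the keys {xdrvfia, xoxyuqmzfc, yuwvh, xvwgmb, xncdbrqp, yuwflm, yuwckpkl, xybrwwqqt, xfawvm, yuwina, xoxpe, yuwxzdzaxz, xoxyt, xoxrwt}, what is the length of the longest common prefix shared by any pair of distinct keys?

4

Look for the deepest trie node that still has at least two words in its subtree.
e.g. "xoxyt" and "xoxyuqmzfc" share the prefix "xoxy" of length 4; no pair shares a longer one.
Longest shared-prefix length: 4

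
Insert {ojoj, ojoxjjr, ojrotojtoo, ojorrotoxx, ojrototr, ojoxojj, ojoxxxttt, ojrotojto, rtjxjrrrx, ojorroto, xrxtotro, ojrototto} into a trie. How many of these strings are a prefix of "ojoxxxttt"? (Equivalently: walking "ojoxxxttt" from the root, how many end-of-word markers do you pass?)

1

Walk "ojoxxxttt" from the root; an end-of-word marker is hit whenever a stored word is a prefix of "ojoxxxttt".
Prefixes of the query that are stored words: "ojoxxxttt"
Count: 1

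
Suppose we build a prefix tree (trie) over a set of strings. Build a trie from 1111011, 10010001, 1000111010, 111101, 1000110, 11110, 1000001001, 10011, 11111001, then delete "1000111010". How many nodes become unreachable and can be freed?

4

A node on "1000111010"'s path can go only if nothing else ends at it or branches off below it.
The suffix "1010" (4 nodes) is used only by "1000111010"; the node for "100011" still has the child "0", so pruning stops there.
Nodes removed: 4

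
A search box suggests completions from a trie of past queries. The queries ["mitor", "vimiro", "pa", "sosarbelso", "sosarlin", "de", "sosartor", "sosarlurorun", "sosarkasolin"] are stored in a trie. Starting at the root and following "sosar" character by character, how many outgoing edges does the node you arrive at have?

4

The children of the "sosar" node are the distinct next characters among strings starting with "sosar".
Distinct next characters after "sosar": b, k, l, t.
That node has 4 child edges.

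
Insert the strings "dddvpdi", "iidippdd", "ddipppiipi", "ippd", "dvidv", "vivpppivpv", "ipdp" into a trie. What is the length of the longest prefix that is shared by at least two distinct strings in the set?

The deepest shared node is where two words last agree before diverging.
e.g. "dddvpdi" and "ddipppiipi" share the prefix "dd" of length 2; no pair shares a longer one.
Longest shared-prefix length: 2

2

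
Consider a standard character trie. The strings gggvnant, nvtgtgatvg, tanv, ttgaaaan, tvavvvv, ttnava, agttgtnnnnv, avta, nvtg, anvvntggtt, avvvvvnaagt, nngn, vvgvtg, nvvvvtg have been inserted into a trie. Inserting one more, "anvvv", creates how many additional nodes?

1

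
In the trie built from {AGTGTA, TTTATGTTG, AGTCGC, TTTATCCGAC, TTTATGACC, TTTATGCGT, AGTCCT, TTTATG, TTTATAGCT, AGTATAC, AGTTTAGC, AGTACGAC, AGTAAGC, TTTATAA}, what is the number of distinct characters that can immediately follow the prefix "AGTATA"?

Walk "AGTATA" from the root, arriving at one node.
Distinct next characters after "AGTATA": C.
That node has 1 child edge.

1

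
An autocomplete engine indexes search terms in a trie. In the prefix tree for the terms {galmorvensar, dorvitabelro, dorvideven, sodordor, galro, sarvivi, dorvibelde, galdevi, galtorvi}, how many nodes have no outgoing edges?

Leaves are exactly the stored words that no other stored word extends.
Those words: "dorvibelde", "dorvideven", "dorvitabelro", "galdevi", "galmorvensar", "galro", "galtorvi", "sarvivi", "sodordor"
Leaf count: 9

9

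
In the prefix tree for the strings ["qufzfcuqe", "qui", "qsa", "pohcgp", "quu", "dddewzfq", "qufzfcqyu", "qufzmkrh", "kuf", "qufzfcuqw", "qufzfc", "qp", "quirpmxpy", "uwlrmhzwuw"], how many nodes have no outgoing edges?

12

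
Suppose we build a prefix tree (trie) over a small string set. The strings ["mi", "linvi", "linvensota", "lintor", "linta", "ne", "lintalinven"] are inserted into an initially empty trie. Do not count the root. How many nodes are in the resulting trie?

Trace insertions, counting only characters that open a new branch:
  "mi" → 2 new (m, i)
  "linvi" → 5 new (l, i, n, v, i)
  "linvensota" → prefix "linv" already present; 6 new (e, n, s, o, t, a)
  "lintor" → prefix "lin" already present; 3 new (t, o, r)
  "linta" → prefix "lint" already present; 1 new (a)
  "ne" → 2 new (n, e)
  "lintalinven" → prefix "linta" already present; 6 new (l, i, n, v, e, n)
Total nodes = 2 + 5 + 6 + 3 + 1 + 2 + 6 = 25

25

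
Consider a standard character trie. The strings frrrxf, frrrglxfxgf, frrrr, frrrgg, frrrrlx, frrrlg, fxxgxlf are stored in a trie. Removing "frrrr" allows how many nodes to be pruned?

0

After clearing the end-marker at "frrrr", prune upward until reaching a node still needed by another word.
Every node on "frrrr" is still needed (e.g. by "frrrrlx"), so nothing is freed.
Nodes removed: 0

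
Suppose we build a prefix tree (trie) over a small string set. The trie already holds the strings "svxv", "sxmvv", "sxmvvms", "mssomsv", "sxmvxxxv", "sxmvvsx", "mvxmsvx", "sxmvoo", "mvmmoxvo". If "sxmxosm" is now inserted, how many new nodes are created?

"sxm" is already a path in the trie; the remaining "xosm" must be added.
New nodes needed: |"sxmxosm"| − 3 = 7 − 3 = 4.

4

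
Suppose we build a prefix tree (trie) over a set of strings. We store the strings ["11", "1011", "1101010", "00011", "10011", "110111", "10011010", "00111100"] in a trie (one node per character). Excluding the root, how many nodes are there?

29

Insert word by word; a character creates a node only if that edge doesn't already exist:
  "11" → 2 new (1, 1)
  "1011" → prefix "1" already present; 3 new (0, 1, 1)
  "1101010" → prefix "11" already present; 5 new (0, 1, 0, 1, 0)
  "00011" → 5 new (0, 0, 0, 1, 1)
  "10011" → prefix "10" already present; 3 new (0, 1, 1)
  "110111" → prefix "1101" already present; 2 new (1, 1)
  "10011010" → prefix "10011" already present; 3 new (0, 1, 0)
  "00111100" → prefix "00" already present; 6 new (1, 1, 1, 1, 0, 0)
Total nodes = 2 + 3 + 5 + 5 + 3 + 2 + 3 + 6 = 29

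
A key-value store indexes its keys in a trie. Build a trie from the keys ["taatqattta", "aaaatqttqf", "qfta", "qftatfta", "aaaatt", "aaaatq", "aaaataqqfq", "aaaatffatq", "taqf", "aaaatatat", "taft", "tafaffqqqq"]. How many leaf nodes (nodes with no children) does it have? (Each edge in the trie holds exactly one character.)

10

A leaf is a node with no children — equivalently, the end of a word that is not a proper prefix of any other stored word.
Those words: "aaaataqqfq", "aaaatatat", "aaaatffatq", "aaaatqttqf", "aaaatt", "qftatfta", "taatqattta", "tafaffqqqq", "taft", "taqf"
Leaf count: 10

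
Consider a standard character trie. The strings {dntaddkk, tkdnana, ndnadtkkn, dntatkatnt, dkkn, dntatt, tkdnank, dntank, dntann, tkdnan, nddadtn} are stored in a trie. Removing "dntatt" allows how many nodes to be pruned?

A node on "dntatt"'s path can go only if nothing else ends at it or branches off below it.
The suffix "t" (1 node) is used only by "dntatt"; the node for "dntat" still has the child "k", so pruning stops there.
Nodes removed: 1

1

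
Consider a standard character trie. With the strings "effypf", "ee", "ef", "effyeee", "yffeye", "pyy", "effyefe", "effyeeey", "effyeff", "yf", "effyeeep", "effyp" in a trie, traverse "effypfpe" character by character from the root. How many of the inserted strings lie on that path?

3

Check each prefix of "effypfpe" against the stored set — each match is an end-marker on the path.
Prefixes of the query that are stored words: "ef", "effyp", "effypf"
Count: 3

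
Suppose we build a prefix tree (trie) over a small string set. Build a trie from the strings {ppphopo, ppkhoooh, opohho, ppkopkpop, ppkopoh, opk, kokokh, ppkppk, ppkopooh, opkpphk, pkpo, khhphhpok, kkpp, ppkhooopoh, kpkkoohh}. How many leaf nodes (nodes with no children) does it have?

A leaf is a node with no children — equivalently, the end of a word that is not a proper prefix of any other stored word.
Those words: "khhphhpok", "kkpp", "kokokh", "kpkkoohh", "opkpphk", "opohho", "pkpo", "ppkhoooh", "ppkhooopoh", "ppkopkpop", "ppkopoh", "ppkopooh", "ppkppk", "ppphopo"
Leaf count: 14

14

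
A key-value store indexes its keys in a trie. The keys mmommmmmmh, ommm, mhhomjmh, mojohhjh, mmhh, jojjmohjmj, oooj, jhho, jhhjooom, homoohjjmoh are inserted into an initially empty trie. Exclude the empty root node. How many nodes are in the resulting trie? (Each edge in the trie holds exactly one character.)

62

Insert word by word; a character creates a node only if that edge doesn't already exist:
  "mmommmmmmh" → 10 new (m, m, o, m, m, m, m, m, m, h)
  "ommm" → 4 new (o, m, m, m)
  "mhhomjmh" → prefix "m" already present; 7 new (h, h, o, m, j, m, h)
  "mojohhjh" → prefix "m" already present; 7 new (o, j, o, h, h, j, h)
  "mmhh" → prefix "mm" already present; 2 new (h, h)
  "jojjmohjmj" → 10 new (j, o, j, j, m, o, h, j, m, j)
  "oooj" → prefix "o" already present; 3 new (o, o, j)
  "jhho" → prefix "j" already present; 3 new (h, h, o)
  "jhhjooom" → prefix "jhh" already present; 5 new (j, o, o, o, m)
  "homoohjjmoh" → 11 new (h, o, m, o, o, h, j, j, m, o, h)
Total nodes = 10 + 4 + 7 + 7 + 2 + 10 + 3 + 3 + 5 + 11 = 62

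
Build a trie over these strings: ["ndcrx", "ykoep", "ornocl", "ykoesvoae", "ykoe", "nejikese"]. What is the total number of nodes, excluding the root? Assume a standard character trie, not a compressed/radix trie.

Insert word by word; a character creates a node only if that edge doesn't already exist:
  "ndcrx" → 5 new (n, d, c, r, x)
  "ykoep" → 5 new (y, k, o, e, p)
  "ornocl" → 6 new (o, r, n, o, c, l)
  "ykoesvoae" → prefix "ykoe" already present; 5 new (s, v, o, a, e)
  "ykoe" → prefix "ykoe" already present; 0 new (none)
  "nejikese" → prefix "n" already present; 7 new (e, j, i, k, e, s, e)
Total nodes = 5 + 5 + 6 + 5 + 0 + 7 = 28

28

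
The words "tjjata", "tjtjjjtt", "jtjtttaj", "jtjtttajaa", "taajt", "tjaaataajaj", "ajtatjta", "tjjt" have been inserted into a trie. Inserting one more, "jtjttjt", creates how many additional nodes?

2

"jtjtt" is already a path in the trie; the remaining "jt" must be added.
New nodes needed: |"jtjttjt"| − 5 = 7 − 5 = 2.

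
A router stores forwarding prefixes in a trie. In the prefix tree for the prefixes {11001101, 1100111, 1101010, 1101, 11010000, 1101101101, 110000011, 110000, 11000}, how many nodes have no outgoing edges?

A leaf is a node with no children — equivalently, the end of a word that is not a proper prefix of any other stored word.
Those words: "110000011", "11001101", "1100111", "11010000", "1101010", "1101101101"
Leaf count: 6

6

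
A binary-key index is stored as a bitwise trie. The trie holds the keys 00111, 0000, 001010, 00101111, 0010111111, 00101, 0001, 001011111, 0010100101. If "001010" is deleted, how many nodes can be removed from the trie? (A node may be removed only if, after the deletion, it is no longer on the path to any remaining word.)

0

Walk "001010" from the leaf back toward the root, removing each node that no remaining word uses.
Every node on "001010" is still needed (e.g. by "0010100101"), so nothing is freed.
Nodes removed: 0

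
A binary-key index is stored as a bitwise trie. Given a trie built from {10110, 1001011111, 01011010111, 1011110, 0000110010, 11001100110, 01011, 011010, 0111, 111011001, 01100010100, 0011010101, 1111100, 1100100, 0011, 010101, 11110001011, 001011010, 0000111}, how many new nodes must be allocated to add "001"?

0

Every character of "001" already lies on an existing path (it is a prefix of some stored word).
No new nodes are needed: 0.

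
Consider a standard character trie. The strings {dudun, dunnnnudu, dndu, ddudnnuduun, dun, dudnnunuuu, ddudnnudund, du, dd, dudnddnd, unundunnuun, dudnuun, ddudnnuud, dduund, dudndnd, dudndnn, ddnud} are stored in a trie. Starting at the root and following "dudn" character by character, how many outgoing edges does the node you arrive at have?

3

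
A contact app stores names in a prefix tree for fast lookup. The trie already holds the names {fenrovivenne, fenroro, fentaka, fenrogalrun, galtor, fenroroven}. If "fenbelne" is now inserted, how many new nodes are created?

5

The longest prefix of "fenbelne" already in the trie is "fen" (length 3).
Each of the 5 remaining characters creates one node.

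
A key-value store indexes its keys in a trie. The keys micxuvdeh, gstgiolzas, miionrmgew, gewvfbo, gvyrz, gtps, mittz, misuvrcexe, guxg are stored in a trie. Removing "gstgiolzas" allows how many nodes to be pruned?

9

A node on "gstgiolzas"'s path can go only if nothing else ends at it or branches off below it.
The suffix "stgiolzas" (9 nodes) is used only by "gstgiolzas"; the node for "g" still has the child "e", so pruning stops there.
Nodes removed: 9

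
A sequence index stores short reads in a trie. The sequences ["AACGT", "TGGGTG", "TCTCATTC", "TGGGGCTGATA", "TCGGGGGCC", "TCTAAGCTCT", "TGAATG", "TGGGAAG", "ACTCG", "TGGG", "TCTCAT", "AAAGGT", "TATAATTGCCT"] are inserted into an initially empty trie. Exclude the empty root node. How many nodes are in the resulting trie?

64

Insert word by word; a character creates a node only if that edge doesn't already exist:
  "AACGT" → 5 new (A, A, C, G, T)
  "TGGGTG" → 6 new (T, G, G, G, T, G)
  "TCTCATTC" → prefix "T" already present; 7 new (C, T, C, A, T, T, C)
  "TGGGGCTGATA" → prefix "TGGG" already present; 7 new (G, C, T, G, A, T, A)
  "TCGGGGGCC" → prefix "TC" already present; 7 new (G, G, G, G, G, C, C)
  "TCTAAGCTCT" → prefix "TCT" already present; 7 new (A, A, G, C, T, C, T)
  "TGAATG" → prefix "TG" already present; 4 new (A, A, T, G)
  "TGGGAAG" → prefix "TGGG" already present; 3 new (A, A, G)
  "ACTCG" → prefix "A" already present; 4 new (C, T, C, G)
  "TGGG" → prefix "TGGG" already present; 0 new (none)
  "TCTCAT" → prefix "TCTCAT" already present; 0 new (none)
  "AAAGGT" → prefix "AA" already present; 4 new (A, G, G, T)
  "TATAATTGCCT" → prefix "T" already present; 10 new (A, T, A, A, T, T, G, C, C, T)
Total nodes = 5 + 6 + 7 + 7 + 7 + 7 + 4 + 3 + 4 + 0 + 0 + 4 + 10 = 64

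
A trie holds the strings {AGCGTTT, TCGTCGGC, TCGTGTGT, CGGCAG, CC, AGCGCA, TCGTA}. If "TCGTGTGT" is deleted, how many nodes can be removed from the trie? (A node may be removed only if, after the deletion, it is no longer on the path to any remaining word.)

A node on "TCGTGTGT"'s path can go only if nothing else ends at it or branches off below it.
The suffix "GTGT" (4 nodes) is used only by "TCGTGTGT"; the node for "TCGT" still has the child "C", so pruning stops there.
Nodes removed: 4

4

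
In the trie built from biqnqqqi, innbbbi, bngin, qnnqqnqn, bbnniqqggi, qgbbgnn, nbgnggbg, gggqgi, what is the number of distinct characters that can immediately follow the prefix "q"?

Follow the path "q" to its node, then look at its outgoing edges.
Characters that immediately follow "q" among the stored strings: {g, n}.
That node has 2 child edges.

2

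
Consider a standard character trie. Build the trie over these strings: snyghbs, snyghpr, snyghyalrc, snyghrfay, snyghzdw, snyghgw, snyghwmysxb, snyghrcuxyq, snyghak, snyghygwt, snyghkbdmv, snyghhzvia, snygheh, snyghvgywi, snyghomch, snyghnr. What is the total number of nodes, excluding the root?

For each word, the new-node count is its length minus the longest prefix already in the trie:
  "snyghbs" → 7 new (s, n, y, g, h, b, s)
  "snyghpr" → prefix "snygh" already present; 2 new (p, r)
  "snyghyalrc" → prefix "snygh" already present; 5 new (y, a, l, r, c)
  "snyghrfay" → prefix "snygh" already present; 4 new (r, f, a, y)
  "snyghzdw" → prefix "snygh" already present; 3 new (z, d, w)
  "snyghgw" → prefix "snygh" already present; 2 new (g, w)
  "snyghwmysxb" → prefix "snygh" already present; 6 new (w, m, y, s, x, b)
  "snyghrcuxyq" → prefix "snyghr" already present; 5 new (c, u, x, y, q)
  "snyghak" → prefix "snygh" already present; 2 new (a, k)
  "snyghygwt" → prefix "snyghy" already present; 3 new (g, w, t)
  "snyghkbdmv" → prefix "snygh" already present; 5 new (k, b, d, m, v)
  "snyghhzvia" → prefix "snygh" already present; 5 new (h, z, v, i, a)
  "snygheh" → prefix "snygh" already present; 2 new (e, h)
  "snyghvgywi" → prefix "snygh" already present; 5 new (v, g, y, w, i)
  "snyghomch" → prefix "snygh" already present; 4 new (o, m, c, h)
  "snyghnr" → prefix "snygh" already present; 2 new (n, r)
Total nodes = 7 + 2 + 5 + 4 + 3 + 2 + 6 + 5 + 2 + 3 + 5 + 5 + 2 + 5 + 4 + 2 = 62

62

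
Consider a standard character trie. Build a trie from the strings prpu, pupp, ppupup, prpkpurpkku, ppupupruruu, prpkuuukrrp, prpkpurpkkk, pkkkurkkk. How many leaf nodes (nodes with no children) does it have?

7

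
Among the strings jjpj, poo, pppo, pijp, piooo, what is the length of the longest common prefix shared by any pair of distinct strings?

2

Equivalently: take the maximum, over all pairs, of their longest common prefix length.
e.g. "pijp" and "piooo" share the prefix "pi" of length 2; no pair shares a longer one.
Longest shared-prefix length: 2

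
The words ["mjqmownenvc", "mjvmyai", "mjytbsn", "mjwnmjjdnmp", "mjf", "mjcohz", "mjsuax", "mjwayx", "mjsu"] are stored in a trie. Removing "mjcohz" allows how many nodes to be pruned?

4

Walk "mjcohz" from the leaf back toward the root, removing each node that no remaining word uses.
The suffix "cohz" (4 nodes) is used only by "mjcohz"; the node for "mj" still has the child "q", so pruning stops there.
Nodes removed: 4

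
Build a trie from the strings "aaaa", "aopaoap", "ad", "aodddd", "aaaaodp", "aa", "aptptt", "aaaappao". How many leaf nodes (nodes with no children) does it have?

6

A leaf is a node with no children — equivalently, the end of a word that is not a proper prefix of any other stored word.
Those words: "aaaaodp", "aaaappao", "ad", "aodddd", "aopaoap", "aptptt"
Leaf count: 6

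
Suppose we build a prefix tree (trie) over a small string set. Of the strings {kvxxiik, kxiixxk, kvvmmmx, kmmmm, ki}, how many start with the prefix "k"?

5

Traverse to the node for "k", then collect every word in that subtree.
Words under "k": ki, kmmmm, kvvmmmx, kvxxiik, kxiixxk
Count: 5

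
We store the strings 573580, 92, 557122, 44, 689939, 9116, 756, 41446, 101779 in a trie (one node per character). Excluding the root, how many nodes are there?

37

Trie structure (* marks end of a word):
(root)
├─ 1
│  └─ 0
│     └─ 1
│        └─ 7
│           └─ 7
│              └─ 9 *
├─ 4
│  ├─ 1
│  │  └─ 4
│  │     └─ 4
│  │        └─ 6 *
│  └─ 4 *
├─ 5
│  ├─ 5
│  │  └─ 7
│  │     └─ 1
│  │        └─ 2
│  │           └─ 2 *
│  └─ 7
│     └─ 3
│        └─ 5
│           └─ 8
│              └─ 0 *
├─ 6
│  └─ 8
│     └─ 9
│        └─ 9
│           └─ 3
│              └─ 9 *
├─ 7
│  └─ 5
│     └─ 6 *
└─ 9
   ├─ 1
   │  └─ 1
   │     └─ 6 *
   └─ 2 *
Counting every labelled node above: 37.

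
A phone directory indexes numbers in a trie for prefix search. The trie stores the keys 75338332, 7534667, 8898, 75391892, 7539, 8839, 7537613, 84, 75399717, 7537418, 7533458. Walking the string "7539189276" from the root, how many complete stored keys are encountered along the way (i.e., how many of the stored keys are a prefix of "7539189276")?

Check each prefix of "7539189276" against the stored set — each match is an end-marker on the path.
Prefixes of the query that are stored words: "7539", "75391892"
Count: 2

2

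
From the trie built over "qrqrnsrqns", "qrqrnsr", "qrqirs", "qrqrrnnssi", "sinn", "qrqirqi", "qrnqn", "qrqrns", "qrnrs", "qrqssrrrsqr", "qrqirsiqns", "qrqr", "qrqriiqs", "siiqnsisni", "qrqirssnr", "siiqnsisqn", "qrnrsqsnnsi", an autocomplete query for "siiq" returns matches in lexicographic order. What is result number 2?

DFS of the "siiq" subtree visits, in order: "siiqnsisni", "siiqnsisqn"
The 2nd is siiqnsisqn.

siiqnsisqn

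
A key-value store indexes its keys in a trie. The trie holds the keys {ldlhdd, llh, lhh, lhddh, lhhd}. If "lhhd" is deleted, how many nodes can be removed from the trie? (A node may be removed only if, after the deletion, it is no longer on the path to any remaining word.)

Walk "lhhd" from the leaf back toward the root, removing each node that no remaining word uses.
The suffix "d" (1 node) is used only by "lhhd"; "lhh" is itself a stored word, so pruning stops there.
Nodes removed: 1

1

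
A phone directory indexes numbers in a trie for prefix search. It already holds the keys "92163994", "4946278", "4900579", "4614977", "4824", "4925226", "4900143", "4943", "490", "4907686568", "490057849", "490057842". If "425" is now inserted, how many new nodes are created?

2

"4" is already a path in the trie; the remaining "25" must be added.
New nodes needed: |"425"| − 1 = 3 − 1 = 2.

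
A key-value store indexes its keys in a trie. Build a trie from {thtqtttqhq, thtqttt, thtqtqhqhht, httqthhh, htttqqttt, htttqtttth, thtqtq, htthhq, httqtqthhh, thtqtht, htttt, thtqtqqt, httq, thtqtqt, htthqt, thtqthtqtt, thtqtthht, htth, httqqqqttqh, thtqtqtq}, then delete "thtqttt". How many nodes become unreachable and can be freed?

After clearing the end-marker at "thtqttt", prune upward until reaching a node still needed by another word.
Every node on "thtqttt" is still needed (e.g. by "thtqtttqhq"), so nothing is freed.
Nodes removed: 0

0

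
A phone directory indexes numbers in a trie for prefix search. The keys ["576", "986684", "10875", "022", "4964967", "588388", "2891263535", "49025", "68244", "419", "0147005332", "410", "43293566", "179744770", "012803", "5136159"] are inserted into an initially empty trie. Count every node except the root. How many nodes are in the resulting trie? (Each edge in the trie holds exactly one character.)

84

Insert word by word; a character creates a node only if that edge doesn't already exist:
  "576" → 3 new (5, 7, 6)
  "986684" → 6 new (9, 8, 6, 6, 8, 4)
  "10875" → 5 new (1, 0, 8, 7, 5)
  "022" → 3 new (0, 2, 2)
  "4964967" → 7 new (4, 9, 6, 4, 9, 6, 7)
  "588388" → prefix "5" already present; 5 new (8, 8, 3, 8, 8)
  "2891263535" → 10 new (2, 8, 9, 1, 2, 6, 3, 5, 3, 5)
  "49025" → prefix "49" already present; 3 new (0, 2, 5)
  "68244" → 5 new (6, 8, 2, 4, 4)
  "419" → prefix "4" already present; 2 new (1, 9)
  "0147005332" → prefix "0" already present; 9 new (1, 4, 7, 0, 0, 5, 3, 3, 2)
  "410" → prefix "41" already present; 1 new (0)
  "43293566" → prefix "4" already present; 7 new (3, 2, 9, 3, 5, 6, 6)
  "179744770" → prefix "1" already present; 8 new (7, 9, 7, 4, 4, 7, 7, 0)
  "012803" → prefix "01" already present; 4 new (2, 8, 0, 3)
  "5136159" → prefix "5" already present; 6 new (1, 3, 6, 1, 5, 9)
Total nodes = 3 + 6 + 5 + 3 + 7 + 5 + 10 + 3 + 5 + 2 + 9 + 1 + 7 + 8 + 4 + 6 = 84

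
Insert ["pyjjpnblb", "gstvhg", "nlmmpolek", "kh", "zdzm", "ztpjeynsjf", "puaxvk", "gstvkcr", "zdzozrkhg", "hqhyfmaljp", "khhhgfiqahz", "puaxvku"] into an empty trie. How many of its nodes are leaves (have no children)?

10

Leaves are exactly the stored words that no other stored word extends.
Those words: "gstvhg", "gstvkcr", "hqhyfmaljp", "khhhgfiqahz", "nlmmpolek", "puaxvku", "pyjjpnblb", "zdzm", "zdzozrkhg", "ztpjeynsjf"
Leaf count: 10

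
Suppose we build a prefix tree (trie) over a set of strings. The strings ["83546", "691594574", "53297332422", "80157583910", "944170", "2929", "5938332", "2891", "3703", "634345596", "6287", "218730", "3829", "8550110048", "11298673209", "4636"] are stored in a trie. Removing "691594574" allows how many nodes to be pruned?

8

A node on "691594574"'s path can go only if nothing else ends at it or branches off below it.
The suffix "91594574" (8 nodes) is used only by "691594574"; the node for "6" still has the child "3", so pruning stops there.
Nodes removed: 8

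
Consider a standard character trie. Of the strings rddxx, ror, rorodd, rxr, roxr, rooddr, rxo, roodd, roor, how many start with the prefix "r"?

9

Walk to "r"; the words in its subtree are exactly those with that prefix.
Matches: "rddxx", "roodd", "rooddr", "roor", "ror", "rorodd", "roxr", "rxo", "rxr"
Count: 9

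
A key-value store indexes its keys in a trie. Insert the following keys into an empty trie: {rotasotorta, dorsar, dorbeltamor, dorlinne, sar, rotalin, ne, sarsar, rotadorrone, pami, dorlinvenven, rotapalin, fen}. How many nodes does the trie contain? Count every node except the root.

Insert word by word; a character creates a node only if that edge doesn't already exist:
  "rotasotorta" → 11 new (r, o, t, a, s, o, t, o, r, t, a)
  "dorsar" → 6 new (d, o, r, s, a, r)
  "dorbeltamor" → prefix "dor" already present; 8 new (b, e, l, t, a, m, o, r)
  "dorlinne" → prefix "dor" already present; 5 new (l, i, n, n, e)
  "sar" → 3 new (s, a, r)
  "rotalin" → prefix "rota" already present; 3 new (l, i, n)
  "ne" → 2 new (n, e)
  "sarsar" → prefix "sar" already present; 3 new (s, a, r)
  "rotadorrone" → prefix "rota" already present; 7 new (d, o, r, r, o, n, e)
  "pami" → 4 new (p, a, m, i)
  "dorlinvenven" → prefix "dorlin" already present; 6 new (v, e, n, v, e, n)
  "rotapalin" → prefix "rota" already present; 5 new (p, a, l, i, n)
  "fen" → 3 new (f, e, n)
Total nodes = 11 + 6 + 8 + 5 + 3 + 3 + 2 + 3 + 7 + 4 + 6 + 5 + 3 = 66

66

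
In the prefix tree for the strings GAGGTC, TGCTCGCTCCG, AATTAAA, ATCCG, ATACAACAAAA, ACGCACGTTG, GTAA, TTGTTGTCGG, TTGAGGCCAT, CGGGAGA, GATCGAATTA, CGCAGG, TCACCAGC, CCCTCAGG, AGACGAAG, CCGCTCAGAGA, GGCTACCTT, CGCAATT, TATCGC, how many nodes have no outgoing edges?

Leaves are exactly the stored words that no other stored word extends.
Those words: "AATTAAA", "ACGCACGTTG", "AGACGAAG", "ATACAACAAAA", "ATCCG", "CCCTCAGG", "CCGCTCAGAGA", "CGCAATT", "CGCAGG", "CGGGAGA", "GAGGTC", "GATCGAATTA", "GGCTACCTT", "GTAA", "TATCGC", "TCACCAGC", "TGCTCGCTCCG", "TTGAGGCCAT", "TTGTTGTCGG"
Leaf count: 19

19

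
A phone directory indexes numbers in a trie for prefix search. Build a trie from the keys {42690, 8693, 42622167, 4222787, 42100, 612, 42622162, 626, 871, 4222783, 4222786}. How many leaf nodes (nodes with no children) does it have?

11

A leaf is a node with no children — equivalently, the end of a word that is not a proper prefix of any other stored word.
Those words: "42100", "4222783", "4222786", "4222787", "42622162", "42622167", "42690", "612", "626", "8693", "871"
Leaf count: 11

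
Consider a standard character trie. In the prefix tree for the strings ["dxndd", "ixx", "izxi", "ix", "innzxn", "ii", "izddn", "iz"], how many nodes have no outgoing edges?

6

A leaf is a node with no children — equivalently, the end of a word that is not a proper prefix of any other stored word.
Those words: "dxndd", "ii", "innzxn", "ixx", "izddn", "izxi"
Leaf count: 6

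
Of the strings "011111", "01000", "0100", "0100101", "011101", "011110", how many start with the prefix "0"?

Walk to "0"; the words in its subtree are exactly those with that prefix.
Matches: "0100", "01000", "0100101", "011101", "011110", "011111"
Count: 6

6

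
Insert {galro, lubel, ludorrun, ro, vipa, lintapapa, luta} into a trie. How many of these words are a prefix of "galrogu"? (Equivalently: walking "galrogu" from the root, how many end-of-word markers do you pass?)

Traverse "galrogu" character by character; count nodes along the way that are marked as word ends.
Prefixes of the query that are stored words: "galro"
Count: 1

1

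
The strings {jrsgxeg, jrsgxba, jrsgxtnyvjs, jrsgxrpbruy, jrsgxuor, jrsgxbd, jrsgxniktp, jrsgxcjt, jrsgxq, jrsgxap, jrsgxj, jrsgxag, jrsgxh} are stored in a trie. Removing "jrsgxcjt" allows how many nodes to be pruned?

After clearing the end-marker at "jrsgxcjt", prune upward until reaching a node still needed by another word.
The suffix "cjt" (3 nodes) is used only by "jrsgxcjt"; the node for "jrsgx" still has the child "e", so pruning stops there.
Nodes removed: 3

3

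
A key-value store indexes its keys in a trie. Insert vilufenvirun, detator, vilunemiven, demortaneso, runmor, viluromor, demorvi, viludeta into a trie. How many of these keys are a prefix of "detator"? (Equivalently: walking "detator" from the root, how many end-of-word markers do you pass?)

1

Traverse "detator" character by character; count nodes along the way that are marked as word ends.
Prefixes of the query that are stored words: "detator"
Count: 1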